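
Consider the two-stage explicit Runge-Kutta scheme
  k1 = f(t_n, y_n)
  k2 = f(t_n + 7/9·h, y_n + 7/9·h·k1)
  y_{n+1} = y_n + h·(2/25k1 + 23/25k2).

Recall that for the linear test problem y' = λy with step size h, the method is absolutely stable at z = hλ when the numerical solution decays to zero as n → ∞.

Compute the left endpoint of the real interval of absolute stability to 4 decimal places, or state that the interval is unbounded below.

Set f=λy, z=hλ:
  k1=λy_n ⇒ h·k1=z·y_n;  k2=λ(1+7/9z)y_n ⇒ h·k2=z(1+7/9z)y_n
  y_{n+1}/y_n = 1 + 2/25z + 23/25z(1+7/9z) = 1 + z + 161/225z²
  Hence R(z) = 1 + z + 161/225z².

Find x<0 with |R(x)|<1.
x=-0.68: |R|=0.6509
R=1: x+161/225x²=0 ⇒ x=−225/161=-1.3975; min R=1−1/(4·161/225)=0.6506>−1
Confirm numerically:
  x=-1.332: |R|=0.93756 <1
  x=-1.105: |R|=0.76871 <1
  x=-0.912: |R|=0.68316 <1
  x=-0.565: |R|=0.66342 <1
  x=-1.798: |R|=1.51525 >1
  x=-1.537: |R|=1.15341 >1
  x=-1.418: |R|=1.02078 >1
So |R|<1 on (-1.3975, 0).

z* = -1.3975.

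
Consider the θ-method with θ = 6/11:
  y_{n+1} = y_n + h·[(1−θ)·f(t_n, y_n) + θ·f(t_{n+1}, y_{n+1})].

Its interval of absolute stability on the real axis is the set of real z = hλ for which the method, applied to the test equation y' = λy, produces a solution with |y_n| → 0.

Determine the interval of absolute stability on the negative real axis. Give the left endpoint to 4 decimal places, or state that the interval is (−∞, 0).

unbounded; (−∞, 0).

Test eqn y'=λy, z=hλ:
  y_{n+1} = y_n + z·[5/11·y_n + 6/11·y_{n+1}] ⇒ (1 − 6/11z)y_{n+1} = (1 + 5/11z)y_n
  R(z) = (1 + 5/11z)/(1 − 6/11z).

Solve |R(x)|<1 on ℝ⁻.
x=-1.16: |R|=0.2895
x=-2: |R|=0.0435
x=-10: |R|=0.5493
x=-100: |R|=0.8003
θ=6/11≥1/2 ⇒ |1+5/11x|<|1−6/11x| ∀x<0 ⇒ unbounded interval.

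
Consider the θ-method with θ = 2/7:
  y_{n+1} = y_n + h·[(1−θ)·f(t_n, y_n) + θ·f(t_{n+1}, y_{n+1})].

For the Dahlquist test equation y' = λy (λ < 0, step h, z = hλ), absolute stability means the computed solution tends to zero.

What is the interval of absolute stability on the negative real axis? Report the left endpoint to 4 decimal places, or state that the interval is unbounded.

With y'=λy (z=hλ):
  y_{n+1} = y_n + z·[5/7·y_n + 2/7·y_{n+1}] ⇒ (1 − 2/7z)y_{n+1} = (1 + 5/7z)y_n
  so R(z) = (1 + 5/7z)/(1 − 2/7z).

Boundary: |R(x)|=1, x<0.
x=-0.87: |R|=0.3032
R=−1: 1+5/7x = −1+2/7x ⇒ -3/7x=2 ⇒ x=2/(-3/7)=-4.6667
Confirm numerically:
  x=-4.498: |R|=0.96837 <1
  x=-3.915: |R|=0.84794 <1
  x=-2.304: |R|=0.38939 <1
  x=-5.154: |R|=1.08447 >1
  x=-5.056: |R|=1.06826 >1
So |R|<1 on (-4.6667, 0).

z∈(-4.6667,0).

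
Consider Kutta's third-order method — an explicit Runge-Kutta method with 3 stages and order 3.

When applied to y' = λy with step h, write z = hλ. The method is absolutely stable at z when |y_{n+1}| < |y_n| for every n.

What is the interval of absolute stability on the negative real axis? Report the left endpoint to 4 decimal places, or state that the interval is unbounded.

(-2.5127, 0).

Set f=λy, z=hλ:
  order 3, 3-stage ⇒ R(z)=1+z+z^2/2+z^3/6
  (e.g. R(-1.6)=-0.00267, |R|=0.00267)

Need |R(x)|<1, x<0.
x=-1.6: |R|=0.0027
|R(-1.88)|=0.2202 |R(-1.59)|=0.0041 |R(-0.91)|=0.3785
Bisect:
  x_lo=-3.3945 |R|=3.1522  x_hi=-0.3507 |R|=0.7036
  mid=-1.87262 |R|=0.21372 →hi
  mid=-2.63357 |R|=1.21000 →lo
  mid=-2.25309 |R|=0.62116 →hi
  mid=-2.44333 |R|=0.88946 →hi
  mid=-2.53845 |R|=1.04277 →lo
  mid=-2.49089 |R|=0.96443 →hi
  mid=-2.51467 |R|=1.00317 →lo
  mid=-2.50278 |R|=0.98369 →hi
  mid=-2.50873 |R|=0.99340 →hi
  ...
  [-2.51281,-2.51263] ⇒ x*=-2.5127
Interval (-2.5127, 0).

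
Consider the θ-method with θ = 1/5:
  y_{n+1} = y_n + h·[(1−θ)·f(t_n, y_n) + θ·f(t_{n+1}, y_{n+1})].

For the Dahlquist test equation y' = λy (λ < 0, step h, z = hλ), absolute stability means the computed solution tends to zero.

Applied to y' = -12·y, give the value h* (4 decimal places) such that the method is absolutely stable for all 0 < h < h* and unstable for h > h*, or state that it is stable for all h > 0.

Set f=λy, z=hλ:
  y_{n+1} = y_n + z·[4/5·y_n + 1/5·y_{n+1}] ⇒ (1 − 1/5z)y_{n+1} = (1 + 4/5z)y_n
  Hence R(z) = (1 + 4/5z)/(1 − 1/5z).

Solve |R(x)|<1 on ℝ⁻.
x=-1.26: |R|=0.0064
R=−1: 1+4/5x = −1+1/5x ⇒ -3/5x=2 ⇒ x=2/(-3/5)=-3.3333
Confirm numerically:
  x=-3.240: |R|=0.96602 <1
  x=-1.691: |R|=0.26364 <1
  x=-1.338: |R|=0.05554 <1
  x=-3.915: |R|=1.19574 >1
  x=-3.601: |R|=1.09336 >1
  x=-3.569: |R|=1.08251 >1
Stable set (-3.3333, 0).

(-3.3333,0); λ=-12 ⇒ h* = (10/3)/12 = 0.2778.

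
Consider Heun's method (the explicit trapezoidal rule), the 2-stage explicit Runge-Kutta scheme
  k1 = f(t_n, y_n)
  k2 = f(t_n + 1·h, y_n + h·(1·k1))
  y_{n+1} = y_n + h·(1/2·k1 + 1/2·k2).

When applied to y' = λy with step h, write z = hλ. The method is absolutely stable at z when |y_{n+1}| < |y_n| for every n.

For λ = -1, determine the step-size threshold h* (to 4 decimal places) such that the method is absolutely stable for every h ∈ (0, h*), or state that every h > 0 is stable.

Test eqn y'=λy, z=hλ:
  order 2, 2-stage ⇒ R(z)=1+z+z^2/2
  (e.g. R(-1.31)=0.54805, |R|=0.54805)

Find x<0 with |R(x)|<1.
x=-1.31: |R|=0.5481
|R(-2.03)|=1.0304 |R(-1.99)|=0.9900 |R(-1.19)|=0.5181
Bisect:
  x_lo=-2.6333 |R|=1.8339  x_hi=-0.1080 |R|=0.8978
  mid=-1.37068 |R|=0.56870 →hi
  mid=-2.00201 |R|=1.00201 →lo
  mid=-1.68634 |R|=0.73553 →hi
  mid=-1.84418 |R|=0.85632 →hi
  mid=-1.92309 |R|=0.92605 →hi
  mid=-1.96255 |R|=0.96325 →hi
  mid=-1.98228 |R|=0.98244 →hi
  mid=-1.99215 |R|=0.99218 →hi
  ...
  [-2.00001,-1.99985] ⇒ x*=-2.0000
Stable set (-2.0000, 0).

(-2.0000,0); λ=-1 ⇒ h* = 2.0000.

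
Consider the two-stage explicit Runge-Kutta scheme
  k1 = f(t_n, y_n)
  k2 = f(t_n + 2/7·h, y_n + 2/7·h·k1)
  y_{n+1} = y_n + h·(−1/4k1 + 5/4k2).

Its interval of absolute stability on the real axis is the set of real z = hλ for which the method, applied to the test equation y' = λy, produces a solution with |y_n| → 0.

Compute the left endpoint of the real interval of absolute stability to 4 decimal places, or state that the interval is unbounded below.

With y'=λy (z=hλ):
  k1=λy_n ⇒ h·k1=z·y_n;  k2=λ(1+2/7z)y_n ⇒ h·k2=z(1+2/7z)y_n
  y_{n+1}/y_n = 1 − 1/4z + 5/4z(1+2/7z) = 1 + z + 5/14z²
  Hence R(z) = 1 + z + 5/14z².

Boundary: |R(x)|=1, x<0.
x=-0.42: |R|=0.6430
R=1: x+5/14x²=0 ⇒ x=−14/5=-2.8000; min R=1−1/(4·5/14)=0.3000>−1
Confirm numerically:
  x=-2.188: |R|=0.52177 <1
  x=-1.400: |R|=0.30000 <1
  x=-1.128: |R|=0.32642 <1
  x=-3.333: |R|=1.63446 >1
  x=-3.217: |R|=1.47910 >1
Stable set (-2.8000, 0).

left endpoint -2.8000.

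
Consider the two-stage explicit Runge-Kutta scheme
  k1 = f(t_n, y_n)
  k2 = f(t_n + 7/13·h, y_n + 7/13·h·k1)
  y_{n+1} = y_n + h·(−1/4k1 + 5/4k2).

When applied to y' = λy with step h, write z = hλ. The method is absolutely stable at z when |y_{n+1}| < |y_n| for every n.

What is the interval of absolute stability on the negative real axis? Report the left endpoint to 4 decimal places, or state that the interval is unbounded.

(-1.4857, 0).

On y'=λy, z=hλ:
  k1=λy_n ⇒ h·k1=z·y_n;  k2=λ(1+7/13z)y_n ⇒ h·k2=z(1+7/13z)y_n
  y_{n+1}/y_n = 1 − 1/4z + 5/4z(1+7/13z) = 1 + z + 35/52z²
  Hence R(z) = 1 + z + 35/52z².

Solve |R(x)|<1 on ℝ⁻.
x=-1.52: |R|=1.0351
R=1: x+35/52x²=0 ⇒ x=−52/35=-1.4857; min R=1−1/(4·35/52)=0.6286>−1
Confirm numerically:
  x=-1.458: |R|=0.97280 <1
  x=-1.041: |R|=0.68840 <1
  x=-0.956: |R|=0.65915 <1
  x=-0.900: |R|=0.64519 <1
  x=-1.956: |R|=1.61915 >1
  x=-1.535: |R|=1.05092 >1
Interval (-1.4857, 0).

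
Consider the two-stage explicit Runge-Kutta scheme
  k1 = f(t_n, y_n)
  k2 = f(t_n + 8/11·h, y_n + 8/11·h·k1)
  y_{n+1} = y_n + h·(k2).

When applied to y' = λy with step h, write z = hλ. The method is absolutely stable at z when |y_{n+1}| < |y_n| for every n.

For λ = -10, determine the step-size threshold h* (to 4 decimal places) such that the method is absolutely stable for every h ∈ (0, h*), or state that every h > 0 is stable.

(-1.3750,0); λ=-10 ⇒ h* = (11/8)/10 = 0.1375.

Test eqn y'=λy, z=hλ:
  k1=λy_n ⇒ h·k1=z·y_n;  k2=λ(1+8/11z)y_n ⇒ h·k2=z(1+8/11z)y_n
  y_{n+1}/y_n = 1 + z(1+8/11z) = 1 + z + 8/11z²
  ⇒ R(z) = 1 + z + 8/11z².

Need |R(x)|<1, x<0.
x=-0.69: |R|=0.6563
R=1: x+8/11x²=0 ⇒ x=−11/8=-1.3750; min R=1−1/(4·8/11)=0.6562>−1
Confirm numerically:
  x=-1.278: |R|=0.90984 <1
  x=-1.196: |R|=0.84430 <1
  x=-0.627: |R|=0.65891 <1
  x=-1.729: |R|=1.44514 >1
  x=-1.435: |R|=1.06262 >1
Stable set (-1.3750, 0).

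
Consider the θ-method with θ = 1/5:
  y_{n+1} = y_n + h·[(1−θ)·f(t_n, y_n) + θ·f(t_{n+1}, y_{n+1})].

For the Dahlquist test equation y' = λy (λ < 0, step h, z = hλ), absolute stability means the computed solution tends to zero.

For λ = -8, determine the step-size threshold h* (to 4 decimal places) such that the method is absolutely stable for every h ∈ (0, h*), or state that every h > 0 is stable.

(-3.3333,0); λ=-8 ⇒ h* = (10/3)/8 = 0.4167.

With y'=λy (z=hλ):
  y_{n+1} = y_n + z·[4/5·y_n + 1/5·y_{n+1}] ⇒ (1 − 1/5z)y_{n+1} = (1 + 4/5z)y_n
  ⇒ R(z) = (1 + 4/5z)/(1 − 1/5z).

Solve |R(x)|<1 on ℝ⁻.
x=-1.67: |R|=0.2519
R=−1: 1+4/5x = −1+1/5x ⇒ -3/5x=2 ⇒ x=2/(-3/5)=-3.3333
Confirm numerically:
  x=-2.674: |R|=0.74225 <1
  x=-2.525: |R|=0.67774 <1
  x=-2.349: |R|=0.59818 <1
  x=-1.334: |R|=0.05305 <1
  x=-3.445: |R|=1.03967 >1
  x=-3.431: |R|=1.03475 >1
Stable set (-3.3333, 0).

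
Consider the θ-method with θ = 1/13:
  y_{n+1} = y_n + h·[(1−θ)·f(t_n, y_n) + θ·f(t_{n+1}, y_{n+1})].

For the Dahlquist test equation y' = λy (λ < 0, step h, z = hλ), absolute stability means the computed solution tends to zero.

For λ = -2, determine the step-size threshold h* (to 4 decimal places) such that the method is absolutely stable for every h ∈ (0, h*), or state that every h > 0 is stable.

(-2.3636,0); λ=-2 ⇒ h* = (26/11)/2 = 1.1818.

On y'=λy, z=hλ:
  y_{n+1} = y_n + z·[12/13·y_n + 1/13·y_{n+1}] ⇒ (1 − 1/13z)y_{n+1} = (1 + 12/13z)y_n
  so R(z) = (1 + 12/13z)/(1 − 1/13z).

Need |R(x)|<1, x<0.
x=-0.51: |R|=0.5093
R=−1: 1+12/13x = −1+1/13x ⇒ -11/13x=2 ⇒ x=2/(-11/13)=-2.3636
Confirm numerically:
  x=-2.238: |R|=0.90931 <1
  x=-2.184: |R|=0.86986 <1
  x=-1.924: |R|=0.67596 <1
  x=-1.262: |R|=0.15033 <1
  x=-2.863: |R|=1.34628 >1
  x=-2.738: |R|=1.26166 >1
Stable set (-2.3636, 0).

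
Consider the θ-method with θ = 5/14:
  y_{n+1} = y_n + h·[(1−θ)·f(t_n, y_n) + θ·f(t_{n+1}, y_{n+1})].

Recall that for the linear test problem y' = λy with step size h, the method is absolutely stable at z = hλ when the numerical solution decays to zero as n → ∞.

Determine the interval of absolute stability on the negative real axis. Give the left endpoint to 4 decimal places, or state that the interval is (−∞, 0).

(-7.0000, 0).

With y'=λy (z=hλ):
  y_{n+1} = y_n + z·[9/14·y_n + 5/14·y_{n+1}] ⇒ (1 − 5/14z)y_{n+1} = (1 + 9/14z)y_n
  R(z) = (1 + 9/14z)/(1 − 5/14z).

Solve |R(x)|<1 on ℝ⁻.
x=-0.88: |R|=0.3304
R=−1: 1+9/14x = −1+5/14x ⇒ -2/7x=2 ⇒ x=2/(-2/7)=-7.0000
Confirm numerically:
  x=-4.998: |R|=0.79461 <1
  x=-4.230: |R|=0.68478 <1
  x=-4.005: |R|=0.64791 <1
  x=-7.574: |R|=1.04426 >1
  x=-7.220: |R|=1.01756 >1
Stable set (-7.0000, 0).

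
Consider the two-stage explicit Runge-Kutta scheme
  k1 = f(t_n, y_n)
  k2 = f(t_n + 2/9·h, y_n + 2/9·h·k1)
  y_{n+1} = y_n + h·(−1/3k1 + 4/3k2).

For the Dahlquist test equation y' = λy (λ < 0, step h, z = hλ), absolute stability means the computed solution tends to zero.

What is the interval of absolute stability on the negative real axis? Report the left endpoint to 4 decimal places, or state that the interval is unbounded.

z∈(-3.3750,0).

Test eqn y'=λy, z=hλ:
  k1=λy_n ⇒ h·k1=z·y_n;  k2=λ(1+2/9z)y_n ⇒ h·k2=z(1+2/9z)y_n
  y_{n+1}/y_n = 1 − 1/3z + 4/3z(1+2/9z) = 1 + z + 8/27z²
  Hence R(z) = 1 + z + 8/27z².

Boundary: |R(x)|=1, x<0.
x=-1.78: |R|=0.1588
R=1: x+8/27x²=0 ⇒ x=−27/8=-3.3750; min R=1−1/(4·8/27)=0.1562>−1
Confirm numerically:
  x=-3.342: |R|=0.96732 <1
  x=-1.950: |R|=0.17667 <1
  x=-1.498: |R|=0.16689 <1
  x=-3.966: |R|=1.69449 >1
  x=-3.699: |R|=1.35510 >1
  x=-3.696: |R|=1.35153 >1
So |R|<1 on (-3.3750, 0).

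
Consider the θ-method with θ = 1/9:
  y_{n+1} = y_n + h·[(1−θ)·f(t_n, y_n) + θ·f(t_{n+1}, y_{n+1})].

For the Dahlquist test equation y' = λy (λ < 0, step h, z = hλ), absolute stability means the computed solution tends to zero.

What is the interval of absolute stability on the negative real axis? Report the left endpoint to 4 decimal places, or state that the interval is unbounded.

(-2.5714, 0).

Set f=λy, z=hλ:
  y_{n+1} = y_n + z·[8/9·y_n + 1/9·y_{n+1}] ⇒ (1 − 1/9z)y_{n+1} = (1 + 8/9z)y_n
  ⇒ R(z) = (1 + 8/9z)/(1 − 1/9z).

Need |R(x)|<1, x<0.
x=-1.07: |R|=0.0437
R=−1: 1+8/9x = −1+1/9x ⇒ -7/9x=2 ⇒ x=2/(-7/9)=-2.5714
Confirm numerically:
  x=-1.806: |R|=0.50416 <1
  x=-1.552: |R|=0.32373 <1
  x=-1.508: |R|=0.29159 <1
  x=-3.120: |R|=1.31683 >1
  x=-2.682: |R|=1.06626 >1
So |R|<1 on (-2.5714, 0).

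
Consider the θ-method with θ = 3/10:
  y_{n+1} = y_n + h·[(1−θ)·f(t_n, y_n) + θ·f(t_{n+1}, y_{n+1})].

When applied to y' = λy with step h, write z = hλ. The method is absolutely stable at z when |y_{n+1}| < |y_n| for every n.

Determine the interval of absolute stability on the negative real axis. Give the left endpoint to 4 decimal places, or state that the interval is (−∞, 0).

Test eqn y'=λy, z=hλ:
  y_{n+1} = y_n + z·[7/10·y_n + 3/10·y_{n+1}] ⇒ (1 − 3/10z)y_{n+1} = (1 + 7/10z)y_n
  Hence R(z) = (1 + 7/10z)/(1 − 3/10z).

Solve |R(x)|<1 on ℝ⁻.
x=-1.04: |R|=0.2073
R=−1: 1+7/10x = −1+3/10x ⇒ -2/5x=2 ⇒ x=2/(-2/5)=-5.0000
Confirm numerically:
  x=-3.629: |R|=0.73744 <1
  x=-3.597: |R|=0.73008 <1
  x=-2.342: |R|=0.37554 <1
  x=-5.569: |R|=1.08522 >1
  x=-5.496: |R|=1.07490 >1
So |R|<1 on (-5.0000, 0).

z∈(-5.0000,0).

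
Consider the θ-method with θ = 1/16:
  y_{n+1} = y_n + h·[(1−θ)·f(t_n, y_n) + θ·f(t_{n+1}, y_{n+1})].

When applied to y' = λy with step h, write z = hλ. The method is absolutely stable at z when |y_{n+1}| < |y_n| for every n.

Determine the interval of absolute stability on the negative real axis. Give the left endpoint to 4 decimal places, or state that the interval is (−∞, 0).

(-2.2857, 0).

Test eqn y'=λy, z=hλ:
  y_{n+1} = y_n + z·[15/16·y_n + 1/16·y_{n+1}] ⇒ (1 − 1/16z)y_{n+1} = (1 + 15/16z)y_n
  R(z) = (1 + 15/16z)/(1 − 1/16z).

Boundary: |R(x)|=1, x<0.
x=-0.62: |R|=0.4031
R=−1: 1+15/16x = −1+1/16x ⇒ -7/8x=2 ⇒ x=2/(-7/8)=-2.2857
Confirm numerically:
  x=-1.872: |R|=0.67592 <1
  x=-1.663: |R|=0.50643 <1
  x=-1.423: |R|=0.30678 <1
  x=-1.191: |R|=0.10849 <1
  x=-2.787: |R|=1.37356 >1
  x=-2.755: |R|=1.35031 >1
Interval (-2.2857, 0).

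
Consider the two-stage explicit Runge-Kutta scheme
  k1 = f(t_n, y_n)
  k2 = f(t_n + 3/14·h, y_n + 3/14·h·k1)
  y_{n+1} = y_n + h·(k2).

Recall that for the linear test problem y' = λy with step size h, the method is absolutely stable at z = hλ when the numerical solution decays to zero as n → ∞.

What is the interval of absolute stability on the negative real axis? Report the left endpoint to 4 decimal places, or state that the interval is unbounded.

z∈(-4.6667,0).

On y'=λy, z=hλ:
  k1=λy_n ⇒ h·k1=z·y_n;  k2=λ(1+3/14z)y_n ⇒ h·k2=z(1+3/14z)y_n
  y_{n+1}/y_n = 1 + z(1+3/14z) = 1 + z + 3/14z²
  so R(z) = 1 + z + 3/14z².

Need |R(x)|<1, x<0.
x=-0.37: |R|=0.6593
R=1: x+3/14x²=0 ⇒ x=−14/3=-4.6667; min R=1−1/(4·3/14)=-0.1667>−1
Confirm numerically:
  x=-4.564: |R|=0.89959 <1
  x=-4.356: |R|=0.71001 <1
  x=-4.223: |R|=0.59851 <1
  x=-3.847: |R|=0.32430 <1
  x=-4.889: |R|=1.23293 >1
  x=-4.856: |R|=1.19701 >1
Interval (-4.6667, 0).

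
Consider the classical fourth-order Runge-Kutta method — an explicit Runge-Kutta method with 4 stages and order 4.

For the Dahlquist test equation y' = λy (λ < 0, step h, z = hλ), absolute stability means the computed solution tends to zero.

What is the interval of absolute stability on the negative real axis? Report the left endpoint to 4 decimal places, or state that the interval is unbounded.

With y'=λy (z=hλ):
  order 4, 4-stage ⇒ R(z)=1+z+z^2/2+z^3/6+z^4/24
  (e.g. R(-1.25)=0.30745, |R|=0.30745)

Solve |R(x)|<1 on ℝ⁻.
x=-1.25: |R|=0.3075
|R(-2.49)|=0.6387 |R(-1.66)|=0.2718 |R(-0.91)|=0.4070
Bisect:
  x_lo=-3.2850 |R|=2.0546  x_hi=-0.2761 |R|=0.7588
  mid=-1.78056 |R|=0.28260 →hi
  mid=-2.53280 |R|=0.68143 →hi
  mid=-2.90891 |R|=1.20295 →lo
  mid=-2.72086 |R|=0.90712 →hi
  mid=-2.81489 |R|=1.04554 →lo
  mid=-2.76787 |R|=0.97405 →hi
  mid=-2.79138 |R|=1.00921 →lo
  mid=-2.77962 |R|=0.99149 →hi
  mid=-2.78550 |R|=1.00031 →lo
  ...
  [-2.78532,-2.78513] ⇒ x*=-2.7853
So |R|<1 on (-2.7853, 0).

z∈(-2.7853,0).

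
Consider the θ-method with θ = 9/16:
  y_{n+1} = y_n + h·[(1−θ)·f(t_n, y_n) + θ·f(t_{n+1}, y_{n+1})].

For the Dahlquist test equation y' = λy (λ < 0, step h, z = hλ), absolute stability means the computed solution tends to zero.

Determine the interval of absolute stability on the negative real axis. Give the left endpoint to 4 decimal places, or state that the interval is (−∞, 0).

(−∞, 0) — no finite endpoint.

With y'=λy (z=hλ):
  y_{n+1} = y_n + z·[7/16·y_n + 9/16·y_{n+1}] ⇒ (1 − 9/16z)y_{n+1} = (1 + 7/16z)y_n
  R(z) = (1 + 7/16z)/(1 − 9/16z).

Find x<0 with |R(x)|<1.
x=-0.54: |R|=0.5858
x=-2: |R|=0.0588
x=-10: |R|=0.5094
x=-100: |R|=0.7467
θ=9/16≥1/2 ⇒ |1+7/16x|<|1−9/16x| ∀x<0 ⇒ stable on all of ℝ⁻.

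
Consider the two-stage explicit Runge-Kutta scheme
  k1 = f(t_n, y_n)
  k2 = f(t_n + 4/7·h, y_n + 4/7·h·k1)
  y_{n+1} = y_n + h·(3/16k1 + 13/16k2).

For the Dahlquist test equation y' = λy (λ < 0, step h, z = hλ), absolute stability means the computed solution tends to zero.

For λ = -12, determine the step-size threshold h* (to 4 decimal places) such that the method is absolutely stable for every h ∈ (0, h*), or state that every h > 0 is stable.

(-2.1538,0); λ=-12 ⇒ h* = (28/13)/12 = 0.1795.

Test eqn y'=λy, z=hλ:
  k1=λy_n ⇒ h·k1=z·y_n;  k2=λ(1+4/7z)y_n ⇒ h·k2=z(1+4/7z)y_n
  y_{n+1}/y_n = 1 + 3/16z + 13/16z(1+4/7z) = 1 + z + 13/28z²
  so R(z) = 1 + z + 13/28z².

Need |R(x)|<1, x<0.
x=-1.13: |R|=0.4628
R=1: x+13/28x²=0 ⇒ x=−28/13=-2.1538; min R=1−1/(4·13/28)=0.4615>−1
Confirm numerically:
  x=-2.024: |R|=0.87798 <1
  x=-1.661: |R|=0.61993 <1
  x=-1.385: |R|=0.50560 <1
  x=-0.870: |R|=0.48142 <1
  x=-2.457: |R|=1.34582 >1
  x=-2.340: |R|=1.20224 >1
So |R|<1 on (-2.1538, 0).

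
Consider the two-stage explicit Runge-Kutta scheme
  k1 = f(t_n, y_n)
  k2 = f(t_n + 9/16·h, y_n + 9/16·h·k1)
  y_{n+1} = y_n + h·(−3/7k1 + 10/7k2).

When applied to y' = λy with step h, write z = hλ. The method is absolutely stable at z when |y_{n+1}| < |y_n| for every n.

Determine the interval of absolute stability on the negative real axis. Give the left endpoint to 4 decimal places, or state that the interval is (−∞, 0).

Test eqn y'=λy, z=hλ:
  k1=λy_n ⇒ h·k1=z·y_n;  k2=λ(1+9/16z)y_n ⇒ h·k2=z(1+9/16z)y_n
  y_{n+1}/y_n = 1 − 3/7z + 10/7z(1+9/16z) = 1 + z + 45/56z²
  ⇒ R(z) = 1 + z + 45/56z².

Boundary: |R(x)|=1, x<0.
x=-1.34: |R|=1.1029
R=1: x+45/56x²=0 ⇒ x=−56/45=-1.2444; min R=1−1/(4·45/56)=0.6889>−1
Confirm numerically:
  x=-1.170: |R|=0.93001 <1
  x=-0.846: |R|=0.72913 <1
  x=-0.825: |R|=0.72193 <1
  x=-1.400: |R|=1.17500 >1
  x=-1.323: |R|=1.08351 >1
So |R|<1 on (-1.2444, 0).

z∈(-1.2444,0).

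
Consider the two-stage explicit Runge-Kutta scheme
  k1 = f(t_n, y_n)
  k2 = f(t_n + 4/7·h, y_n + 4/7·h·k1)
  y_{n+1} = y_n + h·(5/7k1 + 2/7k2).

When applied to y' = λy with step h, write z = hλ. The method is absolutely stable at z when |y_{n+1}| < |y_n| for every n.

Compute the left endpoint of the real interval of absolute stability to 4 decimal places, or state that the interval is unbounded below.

Set f=λy, z=hλ:
  k1=λy_n ⇒ h·k1=z·y_n;  k2=λ(1+4/7z)y_n ⇒ h·k2=z(1+4/7z)y_n
  y_{n+1}/y_n = 1 + 5/7z + 2/7z(1+4/7z) = 1 + z + 8/49z²
  R(z) = 1 + z + 8/49z².

Need |R(x)|<1, x<0.
x=-1.27: |R|=0.0067
R=1: x+8/49x²=0 ⇒ x=−49/8=-6.1250; min R=1−1/(4·8/49)=-0.5312>−1
Confirm numerically:
  x=-5.055: |R|=0.11692 <1
  x=-3.920: |R|=0.41120 <1
  x=-2.809: |R|=0.52076 <1
  x=-6.585: |R|=1.49455 >1
  x=-6.285: |R|=1.16418 >1
Interval (-6.1250, 0).

z* = -6.1250.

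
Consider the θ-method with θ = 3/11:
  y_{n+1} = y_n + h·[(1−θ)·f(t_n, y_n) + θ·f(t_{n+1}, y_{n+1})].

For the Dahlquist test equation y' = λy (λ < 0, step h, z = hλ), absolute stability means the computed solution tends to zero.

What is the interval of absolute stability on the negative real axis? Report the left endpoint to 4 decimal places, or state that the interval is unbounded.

With y'=λy (z=hλ):
  y_{n+1} = y_n + z·[8/11·y_n + 3/11·y_{n+1}] ⇒ (1 − 3/11z)y_{n+1} = (1 + 8/11z)y_n
  so R(z) = (1 + 8/11z)/(1 − 3/11z).

Need |R(x)|<1, x<0.
x=-0.41: |R|=0.6312
R=−1: 1+8/11x = −1+3/11x ⇒ -5/11x=2 ⇒ x=2/(-5/11)=-4.4000
Confirm numerically:
  x=-3.855: |R|=0.87924 <1
  x=-3.142: |R|=0.69206 <1
  x=-2.502: |R|=0.48719 <1
  x=-4.823: |R|=1.08304 >1
  x=-4.651: |R|=1.05029 >1
Stable set (-4.4000, 0).

z∈(-4.4000,0).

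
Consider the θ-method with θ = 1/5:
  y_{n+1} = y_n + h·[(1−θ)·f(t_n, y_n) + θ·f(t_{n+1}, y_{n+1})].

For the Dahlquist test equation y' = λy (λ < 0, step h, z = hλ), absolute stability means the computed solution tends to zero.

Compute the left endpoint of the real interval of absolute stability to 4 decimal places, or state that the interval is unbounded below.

z* = -3.3333.

With y'=λy (z=hλ):
  y_{n+1} = y_n + z·[4/5·y_n + 1/5·y_{n+1}] ⇒ (1 − 1/5z)y_{n+1} = (1 + 4/5z)y_n
  R(z) = (1 + 4/5z)/(1 − 1/5z).

Need |R(x)|<1, x<0.
x=-1.74: |R|=0.2908
R=−1: 1+4/5x = −1+1/5x ⇒ -3/5x=2 ⇒ x=2/(-3/5)=-3.3333
Confirm numerically:
  x=-2.168: |R|=0.51228 <1
  x=-1.886: |R|=0.36945 <1
  x=-1.527: |R|=0.16976 <1
  x=-3.603: |R|=1.09404 >1
  x=-3.519: |R|=1.06538 >1
  x=-3.472: |R|=1.04910 >1
So |R|<1 on (-3.3333, 0).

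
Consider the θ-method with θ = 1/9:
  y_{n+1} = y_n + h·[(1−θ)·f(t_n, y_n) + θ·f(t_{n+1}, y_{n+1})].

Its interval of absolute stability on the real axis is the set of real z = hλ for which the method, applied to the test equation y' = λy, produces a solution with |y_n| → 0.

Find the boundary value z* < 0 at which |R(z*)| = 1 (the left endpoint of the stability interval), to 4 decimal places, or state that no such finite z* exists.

z* = -2.5714.

On y'=λy, z=hλ:
  y_{n+1} = y_n + z·[8/9·y_n + 1/9·y_{n+1}] ⇒ (1 − 1/9z)y_{n+1} = (1 + 8/9z)y_n
  ⇒ R(z) = (1 + 8/9z)/(1 − 1/9z).

Solve |R(x)|<1 on ℝ⁻.
x=-1.49: |R|=0.2784
R=−1: 1+8/9x = −1+1/9x ⇒ -7/9x=2 ⇒ x=2/(-7/9)=-2.5714
Confirm numerically:
  x=-2.510: |R|=0.96264 <1
  x=-2.379: |R|=0.88162 <1
  x=-1.683: |R|=0.41786 <1
  x=-1.408: |R|=0.21752 <1
  x=-3.075: |R|=1.29193 >1
  x=-3.063: |R|=1.28525 >1
Stable set (-2.5714, 0).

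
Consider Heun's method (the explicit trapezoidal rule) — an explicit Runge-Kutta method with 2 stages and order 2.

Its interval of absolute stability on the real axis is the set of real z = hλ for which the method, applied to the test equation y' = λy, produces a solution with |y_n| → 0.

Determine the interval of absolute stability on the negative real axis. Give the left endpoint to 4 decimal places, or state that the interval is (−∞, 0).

z∈(-2.0000,0).

On y'=λy, z=hλ:
  order 2, 2-stage ⇒ R(z)=1+z+z^2/2
  (e.g. R(-0.81)=0.51805, |R|=0.51805)

Solve |R(x)|<1 on ℝ⁻.
x=-0.81: |R|=0.5181
|R(-2.28)|=1.3192 |R(-0.97)|=0.5005 |R(-0.86)|=0.5098
Bisect:
  x_lo=-2.5994 |R|=1.7791  x_hi=-0.1066 |R|=0.8990
  mid=-1.35303 |R|=0.56232 →hi
  mid=-1.97623 |R|=0.97651 →hi
  mid=-2.28783 |R|=1.32925 →lo
  mid=-2.13203 |R|=1.14074 →lo
  mid=-2.05413 |R|=1.05559 →lo
  mid=-2.01518 |R|=1.01529 →lo
  mid=-1.99570 |R|=0.99571 →hi
  mid=-2.00544 |R|=1.00546 →lo
  mid=-2.00057 |R|=1.00057 →lo
  ...
  [-2.00012,-1.99996] ⇒ x*=-2.0000
So |R|<1 on (-2.0000, 0).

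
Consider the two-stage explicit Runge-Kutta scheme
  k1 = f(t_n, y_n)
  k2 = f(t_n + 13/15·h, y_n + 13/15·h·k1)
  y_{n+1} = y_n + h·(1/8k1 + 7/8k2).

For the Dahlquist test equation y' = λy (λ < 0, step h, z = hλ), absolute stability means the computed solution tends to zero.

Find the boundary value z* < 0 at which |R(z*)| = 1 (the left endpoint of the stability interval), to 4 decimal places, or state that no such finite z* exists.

Test eqn y'=λy, z=hλ:
  k1=λy_n ⇒ h·k1=z·y_n;  k2=λ(1+13/15z)y_n ⇒ h·k2=z(1+13/15z)y_n
  y_{n+1}/y_n = 1 + 1/8z + 7/8z(1+13/15z) = 1 + z + 91/120z²
  ⇒ R(z) = 1 + z + 91/120z².

Need |R(x)|<1, x<0.
x=-1.28: |R|=0.9625
R=1: x+91/120x²=0 ⇒ x=−120/91=-1.3187; min R=1−1/(4·91/120)=0.6703>−1
Confirm numerically:
  x=-1.086: |R|=0.80838 <1
  x=-0.918: |R|=0.72107 <1
  x=-0.736: |R|=0.67479 <1
  x=-1.689: |R|=1.47431 >1
  x=-1.517: |R|=1.22814 >1
Interval (-1.3187, 0).

left endpoint -1.3187.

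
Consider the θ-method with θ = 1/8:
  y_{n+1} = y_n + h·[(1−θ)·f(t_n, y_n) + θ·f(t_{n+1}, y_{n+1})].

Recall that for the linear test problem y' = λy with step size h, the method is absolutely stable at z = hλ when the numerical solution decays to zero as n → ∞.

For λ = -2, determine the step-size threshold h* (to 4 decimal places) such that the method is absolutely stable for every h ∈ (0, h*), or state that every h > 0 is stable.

(-2.6667,0); λ=-2 ⇒ h* = (8/3)/2 = 1.3333.

With y'=λy (z=hλ):
  y_{n+1} = y_n + z·[7/8·y_n + 1/8·y_{n+1}] ⇒ (1 − 1/8z)y_{n+1} = (1 + 7/8z)y_n
  so R(z) = (1 + 7/8z)/(1 − 1/8z).

Solve |R(x)|<1 on ℝ⁻.
x=-0.34: |R|=0.6739
R=−1: 1+7/8x = −1+1/8x ⇒ -3/4x=2 ⇒ x=2/(-3/4)=-2.6667
Confirm numerically:
  x=-2.465: |R|=0.88438 <1
  x=-1.426: |R|=0.21027 <1
  x=-1.228: |R|=0.06459 <1
  x=-1.096: |R|=0.03606 <1
  x=-3.154: |R|=1.26215 >1
  x=-3.077: |R|=1.22226 >1
Interval (-2.6667, 0).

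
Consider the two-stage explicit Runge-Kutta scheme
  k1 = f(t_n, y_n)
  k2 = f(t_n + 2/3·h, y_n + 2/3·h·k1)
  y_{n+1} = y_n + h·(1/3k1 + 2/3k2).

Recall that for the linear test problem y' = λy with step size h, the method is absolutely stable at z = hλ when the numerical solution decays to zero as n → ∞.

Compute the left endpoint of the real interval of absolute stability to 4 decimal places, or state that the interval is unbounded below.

On y'=λy, z=hλ:
  k1=λy_n ⇒ h·k1=z·y_n;  k2=λ(1+2/3z)y_n ⇒ h·k2=z(1+2/3z)y_n
  y_{n+1}/y_n = 1 + 1/3z + 2/3z(1+2/3z) = 1 + z + 4/9z²
  so R(z) = 1 + z + 4/9z².

Find x<0 with |R(x)|<1.
x=-1.3: |R|=0.4511
R=1: x+4/9x²=0 ⇒ x=−9/4=-2.2500; min R=1−1/(4·4/9)=0.4375>−1
Confirm numerically:
  x=-1.694: |R|=0.58139 <1
  x=-1.261: |R|=0.44572 <1
  x=-1.080: |R|=0.43840 <1
  x=-0.963: |R|=0.44916 <1
  x=-2.717: |R|=1.56393 >1
  x=-2.678: |R|=1.50942 >1
Interval (-2.2500, 0).

left endpoint -2.2500.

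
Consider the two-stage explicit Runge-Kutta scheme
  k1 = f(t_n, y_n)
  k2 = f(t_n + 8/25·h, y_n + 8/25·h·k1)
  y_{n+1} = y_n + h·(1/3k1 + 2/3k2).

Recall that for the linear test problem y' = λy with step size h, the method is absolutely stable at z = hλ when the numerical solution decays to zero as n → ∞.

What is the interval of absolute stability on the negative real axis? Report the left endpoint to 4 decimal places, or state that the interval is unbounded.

Test eqn y'=λy, z=hλ:
  k1=λy_n ⇒ h·k1=z·y_n;  k2=λ(1+8/25z)y_n ⇒ h·k2=z(1+8/25z)y_n
  y_{n+1}/y_n = 1 + 1/3z + 2/3z(1+8/25z) = 1 + z + 16/75z²
  Hence R(z) = 1 + z + 16/75z².

Boundary: |R(x)|=1, x<0.
x=-1.29: |R|=0.0650
R=1: x+16/75x²=0 ⇒ x=−75/16=-4.6875; min R=1−1/(4·16/75)=-0.1719>−1
Confirm numerically:
  x=-3.373: |R|=0.05412 <1
  x=-2.810: |R|=0.12550 <1
  x=-2.549: |R|=0.16289 <1
  x=-5.220: |R|=1.59299 >1
  x=-4.941: |R|=1.26721 >1
Interval (-4.6875, 0).

(-4.6875, 0).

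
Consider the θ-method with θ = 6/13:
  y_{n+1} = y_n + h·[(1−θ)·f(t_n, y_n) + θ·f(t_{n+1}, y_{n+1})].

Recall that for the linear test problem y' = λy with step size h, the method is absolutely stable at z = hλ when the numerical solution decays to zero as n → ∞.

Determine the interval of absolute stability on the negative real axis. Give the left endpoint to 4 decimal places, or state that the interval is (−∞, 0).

On y'=λy, z=hλ:
  y_{n+1} = y_n + z·[7/13·y_n + 6/13·y_{n+1}] ⇒ (1 − 6/13z)y_{n+1} = (1 + 7/13z)y_n
  Hence R(z) = (1 + 7/13z)/(1 − 6/13z).

Solve |R(x)|<1 on ℝ⁻.
x=-0.95: |R|=0.3396
R=−1: 1+7/13x = −1+6/13x ⇒ -1/13x=2 ⇒ x=2/(-1/13)=-26.0000
Confirm numerically:
  x=-15.789: |R|=0.90522 <1
  x=-15.703: |R|=0.90396 <1
  x=-13.265: |R|=0.86246 <1
  x=-26.355: |R|=1.00207 >1
  x=-26.308: |R|=1.00180 >1
Stable set (-26.0000, 0).

z∈(-26.0000,0).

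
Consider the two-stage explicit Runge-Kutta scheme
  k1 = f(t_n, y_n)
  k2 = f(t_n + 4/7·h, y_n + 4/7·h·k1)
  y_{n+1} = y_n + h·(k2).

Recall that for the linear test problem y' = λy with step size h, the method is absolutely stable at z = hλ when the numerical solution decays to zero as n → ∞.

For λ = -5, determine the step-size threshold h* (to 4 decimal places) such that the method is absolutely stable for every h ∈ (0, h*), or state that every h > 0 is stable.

(-1.7500,0); λ=-5 ⇒ h* = (7/4)/5 = 0.3500.

With y'=λy (z=hλ):
  k1=λy_n ⇒ h·k1=z·y_n;  k2=λ(1+4/7z)y_n ⇒ h·k2=z(1+4/7z)y_n
  y_{n+1}/y_n = 1 + z(1+4/7z) = 1 + z + 4/7z²
  ⇒ R(z) = 1 + z + 4/7z².

Boundary: |R(x)|=1, x<0.
x=-1.54: |R|=0.8152
R=1: x+4/7x²=0 ⇒ x=−7/4=-1.7500; min R=1−1/(4·4/7)=0.5625>−1
Confirm numerically:
  x=-1.609: |R|=0.87036 <1
  x=-1.530: |R|=0.80766 <1
  x=-1.224: |R|=0.63210 <1
  x=-1.195: |R|=0.62101 <1
  x=-2.076: |R|=1.38673 >1
  x=-1.907: |R|=1.17109 >1
Interval (-1.7500, 0).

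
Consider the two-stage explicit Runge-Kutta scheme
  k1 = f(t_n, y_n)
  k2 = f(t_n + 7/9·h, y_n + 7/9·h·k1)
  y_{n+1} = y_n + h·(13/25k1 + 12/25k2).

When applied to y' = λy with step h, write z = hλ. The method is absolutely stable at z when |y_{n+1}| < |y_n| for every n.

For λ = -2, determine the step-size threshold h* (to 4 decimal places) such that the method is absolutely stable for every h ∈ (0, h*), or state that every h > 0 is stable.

(-2.6786,0); λ=-2 ⇒ h* = (75/28)/2 = 1.3393.

On y'=λy, z=hλ:
  k1=λy_n ⇒ h·k1=z·y_n;  k2=λ(1+7/9z)y_n ⇒ h·k2=z(1+7/9z)y_n
  y_{n+1}/y_n = 1 + 13/25z + 12/25z(1+7/9z) = 1 + z + 28/75z²
  R(z) = 1 + z + 28/75z².

Need |R(x)|<1, x<0.
x=-0.49: |R|=0.5996
R=1: x+28/75x²=0 ⇒ x=−75/28=-2.6786; min R=1−1/(4·28/75)=0.3304>−1
Confirm numerically:
  x=-2.109: |R|=0.55154 <1
  x=-1.770: |R|=0.39962 <1
  x=-1.572: |R|=0.35058 <1
  x=-1.418: |R|=0.33267 <1
  x=-3.138: |R|=1.53823 >1
  x=-2.965: |R|=1.31706 >1
  x=-2.927: |R|=1.27147 >1
So |R|<1 on (-2.6786, 0).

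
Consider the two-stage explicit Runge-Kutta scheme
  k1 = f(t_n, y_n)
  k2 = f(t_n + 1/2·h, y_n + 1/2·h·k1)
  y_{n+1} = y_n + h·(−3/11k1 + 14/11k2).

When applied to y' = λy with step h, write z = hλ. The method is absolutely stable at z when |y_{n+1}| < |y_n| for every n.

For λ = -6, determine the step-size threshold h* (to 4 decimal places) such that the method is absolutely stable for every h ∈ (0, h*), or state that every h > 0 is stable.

(-1.5714,0); λ=-6 ⇒ h* = (11/7)/6 = 0.2619.

On y'=λy, z=hλ:
  k1=λy_n ⇒ h·k1=z·y_n;  k2=λ(1+1/2z)y_n ⇒ h·k2=z(1+1/2z)y_n
  y_{n+1}/y_n = 1 − 3/11z + 14/11z(1+1/2z) = 1 + z + 7/11z²
  ⇒ R(z) = 1 + z + 7/11z².

Boundary: |R(x)|=1, x<0.
x=-1.65: |R|=1.0825
R=1: x+7/11x²=0 ⇒ x=−11/7=-1.5714; min R=1−1/(4·7/11)=0.6071>−1
Confirm numerically:
  x=-1.472: |R|=0.90686 <1
  x=-1.459: |R|=0.89562 <1
  x=-0.986: |R|=0.63267 <1
  x=-0.876: |R|=0.61233 <1
  x=-2.137: |R|=1.76913 >1
  x=-1.986: |R|=1.52394 >1
  x=-1.808: |R|=1.27219 >1
So |R|<1 on (-1.5714, 0).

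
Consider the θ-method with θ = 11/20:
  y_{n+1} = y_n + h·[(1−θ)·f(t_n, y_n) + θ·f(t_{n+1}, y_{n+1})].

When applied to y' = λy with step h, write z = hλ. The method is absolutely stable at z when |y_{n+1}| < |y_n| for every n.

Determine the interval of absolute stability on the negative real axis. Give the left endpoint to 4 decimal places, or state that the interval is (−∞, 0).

Test eqn y'=λy, z=hλ:
  y_{n+1} = y_n + z·[9/20·y_n + 11/20·y_{n+1}] ⇒ (1 − 11/20z)y_{n+1} = (1 + 9/20z)y_n
  Hence R(z) = (1 + 9/20z)/(1 − 11/20z).

Find x<0 with |R(x)|<1.
x=-0.48: |R|=0.6203
x=-2: |R|=0.0476
x=-10: |R|=0.5385
x=-100: |R|=0.7857
θ=11/20≥1/2 ⇒ |1+9/20x|<|1−11/20x| ∀x<0 ⇒ stable on all of ℝ⁻.

unbounded; (−∞, 0).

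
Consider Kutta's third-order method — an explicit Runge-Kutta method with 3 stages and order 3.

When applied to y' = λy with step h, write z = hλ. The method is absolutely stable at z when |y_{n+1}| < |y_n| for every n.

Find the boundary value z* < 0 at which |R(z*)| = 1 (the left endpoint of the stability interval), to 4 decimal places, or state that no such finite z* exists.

left endpoint -2.5127.

With y'=λy (z=hλ):
  order 3, 3-stage ⇒ R(z)=1+z+z^2/2+z^3/6
  (e.g. R(-1.04)=0.31332, |R|=0.31332)

Need |R(x)|<1, x<0.
x=-1.04: |R|=0.3133
|R(-2.74)|=1.4147 |R(-1.75)|=0.1120 |R(-1.35)|=0.1512
Bisect:
  x_lo=-2.9275 |R|=1.8238  x_hi=-0.3198 |R|=0.7259
  mid=-1.62361 |R|=0.01889 →hi
  mid=-2.27553 |R|=0.65031 →hi
  mid=-2.60149 |R|=1.15199 →lo
  mid=-2.43851 |R|=0.88204 →hi
  mid=-2.52000 |R|=1.01197 →lo
  mid=-2.47926 |R|=0.94578 →hi
  mid=-2.49963 |R|=0.97856 →hi
  mid=-2.50982 |R|=0.99519 →hi
  mid=-2.51491 |R|=1.00356 →lo
  ...
  [-2.51284,-2.51268] ⇒ x*=-2.5127
Stable set (-2.5127, 0).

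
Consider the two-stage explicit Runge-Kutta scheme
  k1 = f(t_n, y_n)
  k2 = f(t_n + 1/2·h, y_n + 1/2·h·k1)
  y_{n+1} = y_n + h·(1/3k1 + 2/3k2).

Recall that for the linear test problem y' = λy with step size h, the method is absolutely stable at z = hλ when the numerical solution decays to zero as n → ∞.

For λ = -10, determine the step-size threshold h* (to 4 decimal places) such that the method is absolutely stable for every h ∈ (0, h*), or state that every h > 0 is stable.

Test eqn y'=λy, z=hλ:
  k1=λy_n ⇒ h·k1=z·y_n;  k2=λ(1+1/2z)y_n ⇒ h·k2=z(1+1/2z)y_n
  y_{n+1}/y_n = 1 + 1/3z + 2/3z(1+1/2z) = 1 + z + 1/3z²
  R(z) = 1 + z + 1/3z².

Solve |R(x)|<1 on ℝ⁻.
x=-0.78: |R|=0.4228
R=1: x+1/3x²=0 ⇒ x=−3=-3.0000; min R=1−1/(4·1/3)=0.2500>−1
Confirm numerically:
  x=-2.252: |R|=0.43850 <1
  x=-1.600: |R|=0.25333 <1
  x=-1.493: |R|=0.25002 <1
  x=-1.284: |R|=0.26555 <1
  x=-3.558: |R|=1.66179 >1
  x=-3.038: |R|=1.03848 >1
So |R|<1 on (-3.0000, 0).

(-3.0000,0); λ=-10 ⇒ h* = (3)/10 = 0.3000.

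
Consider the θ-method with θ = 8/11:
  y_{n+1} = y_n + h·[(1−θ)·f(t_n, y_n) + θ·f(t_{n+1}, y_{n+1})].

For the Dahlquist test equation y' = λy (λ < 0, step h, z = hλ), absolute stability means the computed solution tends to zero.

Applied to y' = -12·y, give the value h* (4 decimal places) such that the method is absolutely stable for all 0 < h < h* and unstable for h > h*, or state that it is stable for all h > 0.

On y'=λy, z=hλ:
  y_{n+1} = y_n + z·[3/11·y_n + 8/11·y_{n+1}] ⇒ (1 − 8/11z)y_{n+1} = (1 + 3/11z)y_n
  Hence R(z) = (1 + 3/11z)/(1 − 8/11z).

Boundary: |R(x)|=1, x<0.
x=-0.38: |R|=0.7023
x=-2: |R|=0.1852
x=-10: |R|=0.2088
x=-100: |R|=0.3564
θ=8/11≥1/2 ⇒ |1+3/11x|<|1−8/11x| ∀x<0 ⇒ stable on all of ℝ⁻.

interval (−∞, 0). Any h>0 works for λ=-12.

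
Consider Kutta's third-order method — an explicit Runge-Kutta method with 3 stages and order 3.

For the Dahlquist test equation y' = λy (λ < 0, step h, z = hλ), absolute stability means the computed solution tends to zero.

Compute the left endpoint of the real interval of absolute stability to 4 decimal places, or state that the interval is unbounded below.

With y'=λy (z=hλ):
  order 3, 3-stage ⇒ R(z)=1+z+z^2/2+z^3/6
  (e.g. R(-1.75)=-0.11198, |R|=0.11198)

Find x<0 with |R(x)|<1.
x=-1.75: |R|=0.1120
|R(-2.69)|=1.3161 |R(-1.36)|=0.1456 |R(-1.29)|=0.1843
Bisect:
  x_lo=-3.4064 |R|=3.1924  x_hi=-0.3225 |R|=0.7239
  mid=-1.86447 |R|=0.20657 →hi
  mid=-2.63544 |R|=1.21342 →lo
  mid=-2.24995 |R|=0.61713 →hi
  mid=-2.44269 |R|=0.88848 →hi
  mid=-2.53907 |R|=1.04380 →lo
  mid=-2.49088 |R|=0.96441 →hi
  mid=-2.51497 |R|=1.00367 →lo
  ...
  [-2.51290,-2.51271] ⇒ x*=-2.5127
Stable set (-2.5127, 0).

z* = -2.5127.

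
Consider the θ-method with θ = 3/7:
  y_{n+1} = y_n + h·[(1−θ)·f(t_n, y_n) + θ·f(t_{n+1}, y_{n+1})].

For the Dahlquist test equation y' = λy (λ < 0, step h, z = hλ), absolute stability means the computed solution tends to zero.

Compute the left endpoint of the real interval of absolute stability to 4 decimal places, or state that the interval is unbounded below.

With y'=λy (z=hλ):
  y_{n+1} = y_n + z·[4/7·y_n + 3/7·y_{n+1}] ⇒ (1 − 3/7z)y_{n+1} = (1 + 4/7z)y_n
  so R(z) = (1 + 4/7z)/(1 − 3/7z).

Need |R(x)|<1, x<0.
x=-0.68: |R|=0.4735
R=−1: 1+4/7x = −1+3/7x ⇒ -1/7x=2 ⇒ x=2/(-1/7)=-14.0000
Confirm numerically:
  x=-11.449: |R|=0.93830 <1
  x=-10.991: |R|=0.92472 <1
  x=-6.123: |R|=0.68950 <1
  x=-5.972: |R|=0.67780 <1
  x=-14.360: |R|=1.00719 >1
  x=-14.308: |R|=1.00617 >1
Stable set (-14.0000, 0).

left endpoint -14.0000.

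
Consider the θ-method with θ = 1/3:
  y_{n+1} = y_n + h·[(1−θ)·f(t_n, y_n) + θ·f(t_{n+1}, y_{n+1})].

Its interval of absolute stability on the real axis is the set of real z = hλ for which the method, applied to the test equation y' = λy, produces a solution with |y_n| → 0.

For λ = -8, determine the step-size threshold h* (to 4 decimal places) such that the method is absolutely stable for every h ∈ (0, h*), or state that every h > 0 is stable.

(-6.0000,0); λ=-8 ⇒ h* = (6)/8 = 0.7500.

On y'=λy, z=hλ:
  y_{n+1} = y_n + z·[2/3·y_n + 1/3·y_{n+1}] ⇒ (1 − 1/3z)y_{n+1} = (1 + 2/3z)y_n
  Hence R(z) = (1 + 2/3z)/(1 − 1/3z).

Find x<0 with |R(x)|<1.
x=-1.33: |R|=0.0785
R=−1: 1+2/3x = −1+1/3x ⇒ -1/3x=2 ⇒ x=2/(-1/3)=-6.0000
Confirm numerically:
  x=-5.704: |R|=0.96599 <1
  x=-5.185: |R|=0.90043 <1
  x=-2.774: |R|=0.44129 <1
  x=-2.653: |R|=0.40792 <1
  x=-6.357: |R|=1.03815 >1
  x=-6.270: |R|=1.02913 >1
So |R|<1 on (-6.0000, 0).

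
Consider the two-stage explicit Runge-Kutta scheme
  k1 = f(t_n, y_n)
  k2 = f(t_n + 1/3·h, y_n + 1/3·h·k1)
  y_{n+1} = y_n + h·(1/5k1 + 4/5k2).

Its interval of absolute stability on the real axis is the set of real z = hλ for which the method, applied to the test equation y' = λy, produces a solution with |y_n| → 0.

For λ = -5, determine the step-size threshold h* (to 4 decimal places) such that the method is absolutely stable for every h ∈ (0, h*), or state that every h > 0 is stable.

On y'=λy, z=hλ:
  k1=λy_n ⇒ h·k1=z·y_n;  k2=λ(1+1/3z)y_n ⇒ h·k2=z(1+1/3z)y_n
  y_{n+1}/y_n = 1 + 1/5z + 4/5z(1+1/3z) = 1 + z + 4/15z²
  so R(z) = 1 + z + 4/15z².

Solve |R(x)|<1 on ℝ⁻.
x=-0.9: |R|=0.3160
R=1: x+4/15x²=0 ⇒ x=−15/4=-3.7500; min R=1−1/(4·4/15)=0.0625>−1
Confirm numerically:
  x=-3.626: |R|=0.88010 <1
  x=-1.879: |R|=0.06250 <1
  x=-1.665: |R|=0.07426 <1
  x=-4.086: |R|=1.36611 >1
  x=-4.054: |R|=1.32864 >1
  x=-3.961: |R|=1.22287 >1
So |R|<1 on (-3.7500, 0).

(-3.7500,0); λ=-5 ⇒ h* = (15/4)/5 = 0.7500.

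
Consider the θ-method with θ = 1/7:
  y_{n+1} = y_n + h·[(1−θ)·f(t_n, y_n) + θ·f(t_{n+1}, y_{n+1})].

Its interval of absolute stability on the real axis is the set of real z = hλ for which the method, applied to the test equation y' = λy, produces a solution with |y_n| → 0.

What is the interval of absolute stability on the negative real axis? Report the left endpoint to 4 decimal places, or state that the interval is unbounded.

On y'=λy, z=hλ:
  y_{n+1} = y_n + z·[6/7·y_n + 1/7·y_{n+1}] ⇒ (1 − 1/7z)y_{n+1} = (1 + 6/7z)y_n
  R(z) = (1 + 6/7z)/(1 − 1/7z).

Boundary: |R(x)|=1, x<0.
x=-0.75: |R|=0.3226
R=−1: 1+6/7x = −1+1/7x ⇒ -5/7x=2 ⇒ x=2/(-5/7)=-2.8000
Confirm numerically:
  x=-2.367: |R|=0.76887 <1
  x=-2.281: |R|=0.72040 <1
  x=-1.882: |R|=0.48322 <1
  x=-1.496: |R|=0.23258 <1
  x=-3.351: |R|=1.26616 >1
  x=-3.030: |R|=1.11466 >1
So |R|<1 on (-2.8000, 0).

(-2.8000, 0).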